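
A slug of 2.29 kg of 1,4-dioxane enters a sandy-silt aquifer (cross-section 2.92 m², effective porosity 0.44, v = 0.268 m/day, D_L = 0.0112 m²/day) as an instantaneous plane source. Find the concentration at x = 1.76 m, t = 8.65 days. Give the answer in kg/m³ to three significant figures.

For an instantaneous plane source, C(x,t) = M/(n_e·A·√(4πDt)) · exp(−(x−vt)²/(4Dt)), with n_e·A the pore (flow) area.
Plume center vt = 0.268 × 8.65 = 2.3182 m, so the well at 1.76 m is 0.5582 m upgradient of the peak.
√(4πDt) = 1.103 m, giving peak height M/(n_e·A·√(4πDt)) = 2.29/(0.44 × 2.92 × 1.103) = 1.616 kg/m³.
(x−vt)²/(4Dt) = (-0.5582)²/(4 × 0.0112 × 8.65) = 0.8041; exp(−0.8041) = 0.4475.
C = 1.616 × 0.4475 = 0.723 kg/m³.

0.723 kg/m³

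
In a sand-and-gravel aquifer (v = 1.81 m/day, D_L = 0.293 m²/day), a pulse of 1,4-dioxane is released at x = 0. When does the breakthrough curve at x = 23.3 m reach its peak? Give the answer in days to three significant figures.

12.8 days

For the 1D instantaneous-source solution, setting ∂C/∂t = 0 at fixed x gives v²t² + 2Dt − x² = 0, so t = (√(D² + v²x²) − D)/v².
√(D² + v²x²) = √(0.293² + 1.81² × 23.3²) = 42.17; v² = 3.2761.
t = (42.17 − 0.293)/3.2761 = 12.8 days (vs. the pure-advection estimate x/v = 12.9 d).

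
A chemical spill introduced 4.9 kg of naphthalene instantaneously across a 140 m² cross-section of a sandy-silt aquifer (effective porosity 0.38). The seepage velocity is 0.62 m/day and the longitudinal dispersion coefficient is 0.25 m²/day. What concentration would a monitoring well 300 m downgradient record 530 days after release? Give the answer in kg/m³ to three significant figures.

For an instantaneous plane source, C(x,t) = M/(n_e·A·√(4πDt)) · exp(−(x−vt)²/(4Dt)), with n_e·A the pore (flow) area.
Plume center vt = 0.62 × 530 = 328.6 m, so the well at 300 m is 28.6 m upgradient of the peak.
√(4πDt) = 40.80 m, giving peak height M/(n_e·A·√(4πDt)) = 4.9/(0.38 × 140 × 40.80) = 0.002257 kg/m³.
(x−vt)²/(4Dt) = (-28.6)²/(4 × 0.25 × 530) = 1.543; exp(−1.543) = 0.2137.
C = 0.002257 × 0.2137 = 0.000482 kg/m³.

0.000482 kg/m³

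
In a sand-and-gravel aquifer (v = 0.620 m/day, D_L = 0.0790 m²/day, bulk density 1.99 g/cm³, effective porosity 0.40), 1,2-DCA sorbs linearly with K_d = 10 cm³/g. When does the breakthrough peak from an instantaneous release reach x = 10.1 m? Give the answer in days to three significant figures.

Retardation factor R = 1 + ρ_b·K_d/n = 1 + 1.99 × 10/0.40 = 50.75.
Sorption retards both mechanisms: v_R = v/R = 0.01222 m/day, D_R = D/R = 0.001557 m²/day.
Peak time from v_R²t² + 2D_R t − x² = 0: t = (√(D_R² + v_R²x²) − D_R)/v_R².
√(D_R² + v_R²x²) = √(0.001557² + 0.01222² × 10.1²) = 0.1234; v_R² = 0.0001493.
t = (0.1234 − 0.001557)/0.0001493 = 816 days.

816 days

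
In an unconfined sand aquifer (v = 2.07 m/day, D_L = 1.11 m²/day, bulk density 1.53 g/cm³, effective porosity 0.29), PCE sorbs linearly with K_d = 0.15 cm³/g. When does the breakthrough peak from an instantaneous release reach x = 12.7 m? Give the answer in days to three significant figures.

Retardation factor R = 1 + ρ_b·K_d/n = 1 + 1.53 × 0.15/0.29 = 1.791.
Sorption retards both mechanisms: v_R = v/R = 1.156 m/day, D_R = D/R = 0.6198 m²/day.
Peak time from v_R²t² + 2D_R t − x² = 0: t = (√(D_R² + v_R²x²) − D_R)/v_R².
√(D_R² + v_R²x²) = √(0.6198² + 1.156² × 12.7²) = 14.69; v_R² = 1.336.
t = (14.69 − 0.6198)/1.336 = 10.5 days.

10.5 days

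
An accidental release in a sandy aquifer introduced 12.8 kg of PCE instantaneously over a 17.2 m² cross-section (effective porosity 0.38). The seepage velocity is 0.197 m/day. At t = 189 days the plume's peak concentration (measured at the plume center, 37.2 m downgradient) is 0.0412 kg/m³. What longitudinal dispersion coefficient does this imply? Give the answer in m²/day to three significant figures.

At the plume center C_max = M/(n_e·A·√(4πDt)), so D = M²/(4πt·(n_e·A·C_max)²).
n_e·A·C_max = 0.38 × 17.2 × 0.0412 = 0.2693 kg/m.
D = 12.8²/(4π × 189 × 0.2693²) = 0.951 m²/day.

0.951 m²/day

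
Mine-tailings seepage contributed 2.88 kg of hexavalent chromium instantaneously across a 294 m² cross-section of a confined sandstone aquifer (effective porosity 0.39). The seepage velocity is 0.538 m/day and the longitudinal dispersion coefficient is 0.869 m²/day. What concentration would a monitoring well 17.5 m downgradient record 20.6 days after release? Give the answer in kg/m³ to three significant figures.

0.000942 kg/m³

For an instantaneous plane source, C(x,t) = M/(n_e·A·√(4πDt)) · exp(−(x−vt)²/(4Dt)), with n_e·A the pore (flow) area.
Plume center vt = 0.538 × 20.6 = 11.0828 m, so the well at 17.5 m is 6.4172 m downgradient of the peak.
√(4πDt) = 15.00 m, giving peak height M/(n_e·A·√(4πDt)) = 2.88/(0.39 × 294 × 15.00) = 0.001675 kg/m³.
(x−vt)²/(4Dt) = (6.4172)²/(4 × 0.869 × 20.6) = 0.5751; exp(−0.5751) = 0.5626.
C = 0.001675 × 0.5626 = 0.000942 kg/m³.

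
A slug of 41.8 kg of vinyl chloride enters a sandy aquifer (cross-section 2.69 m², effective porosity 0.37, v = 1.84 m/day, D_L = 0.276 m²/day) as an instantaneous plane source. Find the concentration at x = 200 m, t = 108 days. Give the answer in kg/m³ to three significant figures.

2.14 kg/m³

For an instantaneous plane source, C(x,t) = M/(n_e·A·√(4πDt)) · exp(−(x−vt)²/(4Dt)), with n_e·A the pore (flow) area.
Plume center vt = 1.84 × 108 = 198.72 m, so the well at 200 m is 1.28 m downgradient of the peak.
√(4πDt) = 19.35 m, giving peak height M/(n_e·A·√(4πDt)) = 41.8/(0.37 × 2.69 × 19.35) = 2.170 kg/m³.
(x−vt)²/(4Dt) = (1.28)²/(4 × 0.276 × 108) = 0.01374; exp(−0.01374) = 0.9864.
C = 2.170 × 0.9864 = 2.14 kg/m³.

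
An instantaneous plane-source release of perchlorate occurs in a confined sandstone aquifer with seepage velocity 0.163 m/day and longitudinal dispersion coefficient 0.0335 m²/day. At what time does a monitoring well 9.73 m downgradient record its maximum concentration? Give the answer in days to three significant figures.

For the 1D instantaneous-source solution, setting ∂C/∂t = 0 at fixed x gives v²t² + 2Dt − x² = 0, so t = (√(D² + v²x²) − D)/v².
√(D² + v²x²) = √(0.0335² + 0.163² × 9.73²) = 1.586; v² = 0.026569.
t = (1.586 − 0.0335)/0.026569 = 58.4 days (vs. the pure-advection estimate x/v = 59.7 d).

58.4 days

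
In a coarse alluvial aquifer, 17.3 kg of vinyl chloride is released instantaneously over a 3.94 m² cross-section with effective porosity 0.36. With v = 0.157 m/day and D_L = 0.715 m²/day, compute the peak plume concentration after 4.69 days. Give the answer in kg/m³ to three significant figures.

1.88 kg/m³

The peak of an instantaneous 1D plume sits at x = vt; there the Gaussian factor is 1 and C_max = M/(n_e·A·√(4πDt)), where n_e·A is the pore area the mass is dissolved in.
√(4πDt) = √(4π × 0.715 × 4.69) = 6.491 m, so C_max = 17.3/(0.36 × 3.94 × 6.491) = 1.88 kg/m³.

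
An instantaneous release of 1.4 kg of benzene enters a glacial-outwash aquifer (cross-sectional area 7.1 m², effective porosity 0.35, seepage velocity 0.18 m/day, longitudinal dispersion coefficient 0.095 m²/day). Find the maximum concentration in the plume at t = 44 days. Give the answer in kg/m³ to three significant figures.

The peak of an instantaneous 1D plume sits at x = vt; there the Gaussian factor is 1 and C_max = M/(n_e·A·√(4πDt)), where n_e·A is the pore area the mass is dissolved in.
√(4πDt) = √(4π × 0.095 × 44) = 7.248 m, so C_max = 1.4/(0.35 × 7.1 × 7.248) = 0.0777 kg/m³.

0.0777 kg/m³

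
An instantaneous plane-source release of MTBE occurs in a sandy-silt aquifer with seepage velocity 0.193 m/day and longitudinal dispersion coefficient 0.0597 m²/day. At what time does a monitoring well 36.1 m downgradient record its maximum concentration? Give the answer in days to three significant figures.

185 days

For the 1D instantaneous-source solution, setting ∂C/∂t = 0 at fixed x gives v²t² + 2Dt − x² = 0, so t = (√(D² + v²x²) − D)/v².
√(D² + v²x²) = √(0.0597² + 0.193² × 36.1²) = 6.968; v² = 0.037249.
t = (6.968 − 0.0597)/0.037249 = 185 days (vs. the pure-advection estimate x/v = 187 d).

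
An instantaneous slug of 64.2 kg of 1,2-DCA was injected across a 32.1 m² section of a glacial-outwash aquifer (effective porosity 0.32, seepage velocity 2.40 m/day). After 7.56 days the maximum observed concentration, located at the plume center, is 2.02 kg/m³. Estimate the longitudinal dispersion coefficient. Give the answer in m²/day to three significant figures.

0.101 m²/day

At the plume center C_max = M/(n_e·A·√(4πDt)), so D = M²/(4πt·(n_e·A·C_max)²).
n_e·A·C_max = 0.32 × 32.1 × 2.02 = 20.75 kg/m.
D = 64.2²/(4π × 7.56 × 20.75²) = 0.101 m²/day.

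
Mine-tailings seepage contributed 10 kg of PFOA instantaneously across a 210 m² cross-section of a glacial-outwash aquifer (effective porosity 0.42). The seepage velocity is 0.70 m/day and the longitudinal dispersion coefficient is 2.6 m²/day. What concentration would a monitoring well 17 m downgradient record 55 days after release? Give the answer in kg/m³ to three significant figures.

For an instantaneous plane source, C(x,t) = M/(n_e·A·√(4πDt)) · exp(−(x−vt)²/(4Dt)), with n_e·A the pore (flow) area.
Plume center vt = 0.70 × 55 = 38.5 m, so the well at 17 m is 21.5 m upgradient of the peak.
√(4πDt) = 42.39 m, giving peak height M/(n_e·A·√(4πDt)) = 10/(0.42 × 210 × 42.39) = 0.002675 kg/m³.
(x−vt)²/(4Dt) = (-21.5)²/(4 × 2.6 × 55) = 0.8081; exp(−0.8081) = 0.4457.
C = 0.002675 × 0.4457 = 0.00119 kg/m³.

0.00119 kg/m³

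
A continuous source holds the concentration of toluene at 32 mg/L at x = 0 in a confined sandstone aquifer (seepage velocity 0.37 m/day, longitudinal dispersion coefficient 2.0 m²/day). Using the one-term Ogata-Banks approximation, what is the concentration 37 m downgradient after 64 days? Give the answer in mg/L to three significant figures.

6.48 mg/L

For a continuous step input, C/C₀ ≈ ½·erfc((x−vt)/(2√(Dt))).
vt = 0.37 × 64 = 23.68 m and 2√(Dt) = 2√(2.0 × 64) = 22.63 m.
Argument (x−vt)/(2√(Dt)) = (37 − 23.68)/22.63 = 0.5886; ½·erfc(0.5886) = 0.2026.
C = 32 × 0.2026 = 6.48 mg/L.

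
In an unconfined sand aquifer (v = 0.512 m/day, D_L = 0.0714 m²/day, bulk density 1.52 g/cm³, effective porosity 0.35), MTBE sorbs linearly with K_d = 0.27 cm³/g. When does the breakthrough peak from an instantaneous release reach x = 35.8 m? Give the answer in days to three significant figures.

151 days

Retardation factor R = 1 + ρ_b·K_d/n = 1 + 1.52 × 0.27/0.35 = 2.173.
Sorption retards both mechanisms: v_R = v/R = 0.2356 m/day, D_R = D/R = 0.03286 m²/day.
Peak time from v_R²t² + 2D_R t − x² = 0: t = (√(D_R² + v_R²x²) − D_R)/v_R².
√(D_R² + v_R²x²) = √(0.03286² + 0.2356² × 35.8²) = 8.435; v_R² = 0.05551.
t = (8.435 − 0.03286)/0.05551 = 151 days.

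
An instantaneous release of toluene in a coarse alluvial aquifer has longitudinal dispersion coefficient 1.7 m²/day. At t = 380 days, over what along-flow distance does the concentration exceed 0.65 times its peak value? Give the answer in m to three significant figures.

66.7 m

The plume is Gaussian with σ = √(2Dt) = √(2 × 1.7 × 380) = 35.94 m.
C/C_peak = exp(−Δx²/(2σ²)) = 0.65 ⇒ Δx = σ·√(−2 ln 0.65) = 35.94 × 0.9282 = 33.36 m.
Width = 2Δx = 66.7 m.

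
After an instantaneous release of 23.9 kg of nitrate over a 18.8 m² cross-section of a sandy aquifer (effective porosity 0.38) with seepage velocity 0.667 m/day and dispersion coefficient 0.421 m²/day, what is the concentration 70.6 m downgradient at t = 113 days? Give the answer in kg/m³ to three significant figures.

For an instantaneous plane source, C(x,t) = M/(n_e·A·√(4πDt)) · exp(−(x−vt)²/(4Dt)), with n_e·A the pore (flow) area.
Plume center vt = 0.667 × 113 = 75.371 m, so the well at 70.6 m is 4.771 m upgradient of the peak.
√(4πDt) = 24.45 m, giving peak height M/(n_e·A·√(4πDt)) = 23.9/(0.38 × 18.8 × 24.45) = 0.1368 kg/m³.
(x−vt)²/(4Dt) = (-4.771)²/(4 × 0.421 × 113) = 0.1196; exp(−0.1196) = 0.8873.
C = 0.1368 × 0.8873 = 0.121 kg/m³.

0.121 kg/m³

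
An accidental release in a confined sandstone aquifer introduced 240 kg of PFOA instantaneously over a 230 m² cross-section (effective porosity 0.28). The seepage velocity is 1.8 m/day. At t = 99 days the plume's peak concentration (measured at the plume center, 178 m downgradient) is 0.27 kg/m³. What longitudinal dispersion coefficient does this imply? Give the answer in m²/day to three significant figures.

0.153 m²/day

At the plume center C_max = M/(n_e·A·√(4πDt)), so D = M²/(4πt·(n_e·A·C_max)²).
n_e·A·C_max = 0.28 × 230 × 0.27 = 17.39 kg/m.
D = 240²/(4π × 99 × 17.39²) = 0.153 m²/day.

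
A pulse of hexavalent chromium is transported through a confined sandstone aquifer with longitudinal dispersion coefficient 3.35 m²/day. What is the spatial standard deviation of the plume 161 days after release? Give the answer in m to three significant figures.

Dispersive spreading gives a Gaussian with σ² = 2Dt; advection only shifts the center.
σ = √(2 × 3.35 × 161) = 32.8 m.

32.8 m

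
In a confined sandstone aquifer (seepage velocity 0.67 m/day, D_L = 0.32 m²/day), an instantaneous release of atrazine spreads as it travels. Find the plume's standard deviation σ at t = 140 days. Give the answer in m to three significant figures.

9.47 m

Dispersive spreading gives a Gaussian with σ² = 2Dt; advection only shifts the center.
σ = √(2 × 0.32 × 140) = 9.47 m.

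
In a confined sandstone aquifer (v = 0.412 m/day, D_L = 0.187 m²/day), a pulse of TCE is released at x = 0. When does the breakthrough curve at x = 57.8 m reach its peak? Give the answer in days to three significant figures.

For the 1D instantaneous-source solution, setting ∂C/∂t = 0 at fixed x gives v²t² + 2Dt − x² = 0, so t = (√(D² + v²x²) − D)/v².
√(D² + v²x²) = √(0.187² + 0.412² × 57.8²) = 23.81; v² = 0.169744.
t = (23.81 − 0.187)/0.169744 = 139 days (vs. the pure-advection estimate x/v = 140 d).

139 days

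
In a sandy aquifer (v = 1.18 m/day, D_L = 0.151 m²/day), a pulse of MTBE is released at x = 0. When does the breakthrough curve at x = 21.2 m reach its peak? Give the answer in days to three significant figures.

17.9 days

For the 1D instantaneous-source solution, setting ∂C/∂t = 0 at fixed x gives v²t² + 2Dt − x² = 0, so t = (√(D² + v²x²) − D)/v².
√(D² + v²x²) = √(0.151² + 1.18² × 21.2²) = 25.02; v² = 1.3924.
t = (25.02 − 0.151)/1.3924 = 17.9 days (vs. the pure-advection estimate x/v = 18.0 d).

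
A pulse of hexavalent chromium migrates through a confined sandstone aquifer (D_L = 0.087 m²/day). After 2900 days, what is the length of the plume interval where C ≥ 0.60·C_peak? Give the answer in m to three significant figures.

The plume is Gaussian with σ = √(2Dt) = √(2 × 0.087 × 2900) = 22.46 m.
C/C_peak = exp(−Δx²/(2σ²)) = 0.60 ⇒ Δx = σ·√(−2 ln 0.60) = 22.46 × 1.011 = 22.71 m.
Width = 2Δx = 45.4 m.

45.4 m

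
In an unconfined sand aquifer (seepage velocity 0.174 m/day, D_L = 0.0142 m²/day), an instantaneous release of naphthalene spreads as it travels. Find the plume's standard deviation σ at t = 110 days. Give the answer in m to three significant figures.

Dispersive spreading gives a Gaussian with σ² = 2Dt; advection only shifts the center.
σ = √(2 × 0.0142 × 110) = 1.77 m.

1.77 m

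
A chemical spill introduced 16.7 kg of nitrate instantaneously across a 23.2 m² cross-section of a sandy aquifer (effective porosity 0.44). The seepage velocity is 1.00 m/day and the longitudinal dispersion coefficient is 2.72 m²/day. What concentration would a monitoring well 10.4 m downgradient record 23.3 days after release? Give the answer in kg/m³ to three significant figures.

For an instantaneous plane source, C(x,t) = M/(n_e·A·√(4πDt)) · exp(−(x−vt)²/(4Dt)), with n_e·A the pore (flow) area.
Plume center vt = 1.00 × 23.3 = 23.3 m, so the well at 10.4 m is 12.9 m upgradient of the peak.
√(4πDt) = 28.22 m, giving peak height M/(n_e·A·√(4πDt)) = 16.7/(0.44 × 23.2 × 28.22) = 0.05797 kg/m³.
(x−vt)²/(4Dt) = (-12.9)²/(4 × 2.72 × 23.3) = 0.6564; exp(−0.6564) = 0.5187.
C = 0.05797 × 0.5187 = 0.0301 kg/m³.

0.0301 kg/m³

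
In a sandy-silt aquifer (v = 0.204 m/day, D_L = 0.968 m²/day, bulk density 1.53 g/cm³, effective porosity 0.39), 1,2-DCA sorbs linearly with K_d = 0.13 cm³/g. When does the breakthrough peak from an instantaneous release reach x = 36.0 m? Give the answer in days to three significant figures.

234 days

Retardation factor R = 1 + ρ_b·K_d/n = 1 + 1.53 × 0.13/0.39 = 1.510.
Sorption retards both mechanisms: v_R = v/R = 0.1351 m/day, D_R = D/R = 0.6411 m²/day.
Peak time from v_R²t² + 2D_R t − x² = 0: t = (√(D_R² + v_R²x²) − D_R)/v_R².
√(D_R² + v_R²x²) = √(0.6411² + 0.1351² × 36.0²) = 4.906; v_R² = 0.01825.
t = (4.906 − 0.6411)/0.01825 = 234 days.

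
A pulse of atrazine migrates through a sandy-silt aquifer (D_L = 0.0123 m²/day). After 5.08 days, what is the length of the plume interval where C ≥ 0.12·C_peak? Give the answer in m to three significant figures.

1.46 m

The plume is Gaussian with σ = √(2Dt) = √(2 × 0.0123 × 5.08) = 0.3535 m.
C/C_peak = exp(−Δx²/(2σ²)) = 0.12 ⇒ Δx = σ·√(−2 ln 0.12) = 0.3535 × 2.059 = 0.7279 m.
Width = 2Δx = 1.46 m.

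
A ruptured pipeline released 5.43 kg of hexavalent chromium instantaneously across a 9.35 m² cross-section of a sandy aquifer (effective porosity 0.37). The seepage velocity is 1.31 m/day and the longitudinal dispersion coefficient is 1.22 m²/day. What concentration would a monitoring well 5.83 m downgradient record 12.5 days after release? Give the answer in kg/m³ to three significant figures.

For an instantaneous plane source, C(x,t) = M/(n_e·A·√(4πDt)) · exp(−(x−vt)²/(4Dt)), with n_e·A the pore (flow) area.
Plume center vt = 1.31 × 12.5 = 16.375 m, so the well at 5.83 m is 10.545 m upgradient of the peak.
√(4πDt) = 13.84 m, giving peak height M/(n_e·A·√(4πDt)) = 5.43/(0.37 × 9.35 × 13.84) = 0.1134 kg/m³.
(x−vt)²/(4Dt) = (-10.545)²/(4 × 1.22 × 12.5) = 1.823; exp(−1.823) = 0.1615.
C = 0.1134 × 0.1615 = 0.0183 kg/m³.

0.0183 kg/m³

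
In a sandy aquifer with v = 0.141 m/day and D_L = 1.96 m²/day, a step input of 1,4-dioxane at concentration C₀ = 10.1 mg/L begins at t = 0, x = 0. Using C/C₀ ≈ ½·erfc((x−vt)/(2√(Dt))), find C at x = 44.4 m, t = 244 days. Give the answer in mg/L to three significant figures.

3.77 mg/L

For a continuous step input, C/C₀ ≈ ½·erfc((x−vt)/(2√(Dt))).
vt = 0.141 × 244 = 34.404 m and 2√(Dt) = 2√(1.96 × 244) = 43.74 m.
Argument (x−vt)/(2√(Dt)) = (44.4 − 34.404)/43.74 = 0.2285; ½·erfc(0.2285) = 0.3733.
C = 10.1 × 0.3733 = 3.77 mg/L.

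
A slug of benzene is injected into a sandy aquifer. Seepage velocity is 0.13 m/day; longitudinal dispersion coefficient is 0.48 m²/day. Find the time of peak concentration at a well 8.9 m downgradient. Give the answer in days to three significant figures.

For the 1D instantaneous-source solution, setting ∂C/∂t = 0 at fixed x gives v²t² + 2Dt − x² = 0, so t = (√(D² + v²x²) − D)/v².
√(D² + v²x²) = √(0.48² + 0.13² × 8.9²) = 1.253; v² = 0.0169.
t = (1.253 − 0.48)/0.0169 = 45.7 days (vs. the pure-advection estimate x/v = 68.5 d).

45.7 days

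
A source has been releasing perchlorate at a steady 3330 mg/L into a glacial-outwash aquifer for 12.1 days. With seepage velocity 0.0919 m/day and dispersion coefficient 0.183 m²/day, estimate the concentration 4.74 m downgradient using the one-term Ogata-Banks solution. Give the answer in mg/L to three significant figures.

For a continuous step input, C/C₀ ≈ ½·erfc((x−vt)/(2√(Dt))).
vt = 0.0919 × 12.1 = 1.11199 m and 2√(Dt) = 2√(0.183 × 12.1) = 2.976 m.
Argument (x−vt)/(2√(Dt)) = (4.74 − 1.11199)/2.976 = 1.219; ½·erfc(1.219) = 0.04236.
C = 3330 × 0.04236 = 141 mg/L.

141 mg/L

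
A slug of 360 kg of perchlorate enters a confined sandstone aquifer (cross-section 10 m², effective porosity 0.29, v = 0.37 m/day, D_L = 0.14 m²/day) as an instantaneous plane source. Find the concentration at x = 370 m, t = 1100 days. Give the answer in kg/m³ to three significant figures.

For an instantaneous plane source, C(x,t) = M/(n_e·A·√(4πDt)) · exp(−(x−vt)²/(4Dt)), with n_e·A the pore (flow) area.
Plume center vt = 0.37 × 1100 = 407 m, so the well at 370 m is 37 m upgradient of the peak.
√(4πDt) = 43.99 m, giving peak height M/(n_e·A·√(4πDt)) = 360/(0.29 × 10 × 43.99) = 2.822 kg/m³.
(x−vt)²/(4Dt) = (-37)²/(4 × 0.14 × 1100) = 2.222; exp(−2.222) = 0.1084.
C = 2.822 × 0.1084 = 0.306 kg/m³.

0.306 kg/m³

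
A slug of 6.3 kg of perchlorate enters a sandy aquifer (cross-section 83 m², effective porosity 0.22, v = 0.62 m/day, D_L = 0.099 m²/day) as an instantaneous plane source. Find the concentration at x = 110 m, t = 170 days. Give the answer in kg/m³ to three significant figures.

For an instantaneous plane source, C(x,t) = M/(n_e·A·√(4πDt)) · exp(−(x−vt)²/(4Dt)), with n_e·A the pore (flow) area.
Plume center vt = 0.62 × 170 = 105.4 m, so the well at 110 m is 4.6 m downgradient of the peak.
√(4πDt) = 14.54 m, giving peak height M/(n_e·A·√(4πDt)) = 6.3/(0.22 × 83 × 14.54) = 0.02373 kg/m³.
(x−vt)²/(4Dt) = (4.6)²/(4 × 0.099 × 170) = 0.3143; exp(−0.3143) = 0.7303.
C = 0.02373 × 0.7303 = 0.0173 kg/m³.

0.0173 kg/m³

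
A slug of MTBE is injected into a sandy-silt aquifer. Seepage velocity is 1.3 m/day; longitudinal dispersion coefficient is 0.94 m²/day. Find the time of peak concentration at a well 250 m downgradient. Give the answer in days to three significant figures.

For the 1D instantaneous-source solution, setting ∂C/∂t = 0 at fixed x gives v²t² + 2Dt − x² = 0, so t = (√(D² + v²x²) − D)/v².
√(D² + v²x²) = √(0.94² + 1.3² × 250²) = 325.0; v² = 1.69.
t = (325.0 − 0.94)/1.69 = 192 days (vs. the pure-advection estimate x/v = 192 d).

192 days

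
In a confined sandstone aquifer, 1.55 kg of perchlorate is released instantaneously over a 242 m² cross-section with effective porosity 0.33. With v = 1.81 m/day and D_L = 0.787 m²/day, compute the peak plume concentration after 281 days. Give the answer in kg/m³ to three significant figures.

The peak of an instantaneous 1D plume sits at x = vt; there the Gaussian factor is 1 and C_max = M/(n_e·A·√(4πDt)), where n_e·A is the pore area the mass is dissolved in.
√(4πDt) = √(4π × 0.787 × 281) = 52.72 m, so C_max = 1.55/(0.33 × 242 × 52.72) = 0.000368 kg/m³.

0.000368 kg/m³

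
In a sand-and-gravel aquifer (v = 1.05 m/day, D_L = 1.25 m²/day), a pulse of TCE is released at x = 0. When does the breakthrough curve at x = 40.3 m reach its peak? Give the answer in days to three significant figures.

37.3 days

For the 1D instantaneous-source solution, setting ∂C/∂t = 0 at fixed x gives v²t² + 2Dt − x² = 0, so t = (√(D² + v²x²) − D)/v².
√(D² + v²x²) = √(1.25² + 1.05² × 40.3²) = 42.33; v² = 1.1025.
t = (42.33 − 1.25)/1.1025 = 37.3 days (vs. the pure-advection estimate x/v = 38.4 d).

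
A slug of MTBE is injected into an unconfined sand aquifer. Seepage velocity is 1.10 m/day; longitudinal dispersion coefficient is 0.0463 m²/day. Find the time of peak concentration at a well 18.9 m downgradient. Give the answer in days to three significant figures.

17.1 days

For the 1D instantaneous-source solution, setting ∂C/∂t = 0 at fixed x gives v²t² + 2Dt − x² = 0, so t = (√(D² + v²x²) − D)/v².
√(D² + v²x²) = √(0.0463² + 1.10² × 18.9²) = 20.79; v² = 1.21.
t = (20.79 − 0.0463)/1.21 = 17.1 days (vs. the pure-advection estimate x/v = 17.2 d).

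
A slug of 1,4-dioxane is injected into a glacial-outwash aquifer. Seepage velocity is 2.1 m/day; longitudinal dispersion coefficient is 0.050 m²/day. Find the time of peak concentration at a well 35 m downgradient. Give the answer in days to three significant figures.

For the 1D instantaneous-source solution, setting ∂C/∂t = 0 at fixed x gives v²t² + 2Dt − x² = 0, so t = (√(D² + v²x²) − D)/v².
√(D² + v²x²) = √(0.050² + 2.1² × 35²) = 73.50; v² = 4.41.
t = (73.50 − 0.050)/4.41 = 16.7 days (vs. the pure-advection estimate x/v = 16.7 d).

16.7 days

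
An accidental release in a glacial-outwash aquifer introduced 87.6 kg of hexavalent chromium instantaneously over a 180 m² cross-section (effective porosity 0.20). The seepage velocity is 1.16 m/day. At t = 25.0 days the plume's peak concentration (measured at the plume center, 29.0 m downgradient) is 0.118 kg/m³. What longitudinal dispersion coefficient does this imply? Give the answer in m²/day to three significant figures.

1.35 m²/day

At the plume center C_max = M/(n_e·A·√(4πDt)), so D = M²/(4πt·(n_e·A·C_max)²).
n_e·A·C_max = 0.20 × 180 × 0.118 = 4.248 kg/m.
D = 87.6²/(4π × 25.0 × 4.248²) = 1.35 m²/day.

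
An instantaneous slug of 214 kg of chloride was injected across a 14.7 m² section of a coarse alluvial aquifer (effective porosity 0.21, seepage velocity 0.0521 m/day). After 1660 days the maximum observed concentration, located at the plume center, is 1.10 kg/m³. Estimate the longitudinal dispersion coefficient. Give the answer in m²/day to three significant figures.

At the plume center C_max = M/(n_e·A·√(4πDt)), so D = M²/(4πt·(n_e·A·C_max)²).
n_e·A·C_max = 0.21 × 14.7 × 1.10 = 3.396 kg/m.
D = 214²/(4π × 1660 × 3.396²) = 0.190 m²/day.

0.190 m²/day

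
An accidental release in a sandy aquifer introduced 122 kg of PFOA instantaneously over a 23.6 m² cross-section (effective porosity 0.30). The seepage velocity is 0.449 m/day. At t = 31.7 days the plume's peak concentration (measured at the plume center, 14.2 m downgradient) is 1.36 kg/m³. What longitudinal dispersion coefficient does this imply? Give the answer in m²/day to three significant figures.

0.403 m²/day

At the plume center C_max = M/(n_e·A·√(4πDt)), so D = M²/(4πt·(n_e·A·C_max)²).
n_e·A·C_max = 0.30 × 23.6 × 1.36 = 9.629 kg/m.
D = 122²/(4π × 31.7 × 9.629²) = 0.403 m²/day.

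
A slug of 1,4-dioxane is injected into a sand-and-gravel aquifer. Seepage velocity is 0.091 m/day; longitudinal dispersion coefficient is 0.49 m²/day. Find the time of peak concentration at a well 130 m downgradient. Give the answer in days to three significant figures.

1370 days

For the 1D instantaneous-source solution, setting ∂C/∂t = 0 at fixed x gives v²t² + 2Dt − x² = 0, so t = (√(D² + v²x²) − D)/v².
√(D² + v²x²) = √(0.49² + 0.091² × 130²) = 11.84; v² = 0.008281.
t = (11.84 − 0.49)/0.008281 = 1370 days (vs. the pure-advection estimate x/v = 1430 d).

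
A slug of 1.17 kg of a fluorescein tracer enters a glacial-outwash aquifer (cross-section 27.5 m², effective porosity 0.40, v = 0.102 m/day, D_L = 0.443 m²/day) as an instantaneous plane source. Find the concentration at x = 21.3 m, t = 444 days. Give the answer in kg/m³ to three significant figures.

0.00103 kg/m³

For an instantaneous plane source, C(x,t) = M/(n_e·A·√(4πDt)) · exp(−(x−vt)²/(4Dt)), with n_e·A the pore (flow) area.
Plume center vt = 0.102 × 444 = 45.288 m, so the well at 21.3 m is 23.988 m upgradient of the peak.
√(4πDt) = 49.72 m, giving peak height M/(n_e·A·√(4πDt)) = 1.17/(0.40 × 27.5 × 49.72) = 0.002139 kg/m³.
(x−vt)²/(4Dt) = (-23.988)²/(4 × 0.443 × 444) = 0.7314; exp(−0.7314) = 0.4812.
C = 0.002139 × 0.4812 = 0.00103 kg/m³.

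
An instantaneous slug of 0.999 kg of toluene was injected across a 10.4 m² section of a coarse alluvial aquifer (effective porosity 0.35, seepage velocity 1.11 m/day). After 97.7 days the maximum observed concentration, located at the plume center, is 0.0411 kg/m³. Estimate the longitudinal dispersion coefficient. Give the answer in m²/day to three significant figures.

At the plume center C_max = M/(n_e·A·√(4πDt)), so D = M²/(4πt·(n_e·A·C_max)²).
n_e·A·C_max = 0.35 × 10.4 × 0.0411 = 0.1496 kg/m.
D = 0.999²/(4π × 97.7 × 0.1496²) = 0.0363 m²/day.

0.0363 m²/day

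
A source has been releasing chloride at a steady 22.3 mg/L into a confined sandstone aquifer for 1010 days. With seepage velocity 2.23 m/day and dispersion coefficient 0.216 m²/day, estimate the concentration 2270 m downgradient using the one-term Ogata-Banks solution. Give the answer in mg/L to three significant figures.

4.42 mg/L

For a continuous step input, C/C₀ ≈ ½·erfc((x−vt)/(2√(Dt))).
vt = 2.23 × 1010 = 2252.3 m and 2√(Dt) = 2√(0.216 × 1010) = 29.54 m.
Argument (x−vt)/(2√(Dt)) = (2270 − 2252.3)/29.54 = 0.5992; ½·erfc(0.5992) = 0.1984.
C = 22.3 × 0.1984 = 4.42 mg/L.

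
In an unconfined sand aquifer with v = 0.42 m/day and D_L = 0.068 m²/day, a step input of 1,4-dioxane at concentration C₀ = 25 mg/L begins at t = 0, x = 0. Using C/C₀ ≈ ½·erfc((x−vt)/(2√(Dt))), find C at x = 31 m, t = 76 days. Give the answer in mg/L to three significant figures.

15.3 mg/L

For a continuous step input, C/C₀ ≈ ½·erfc((x−vt)/(2√(Dt))).
vt = 0.42 × 76 = 31.92 m and 2√(Dt) = 2√(0.068 × 76) = 4.547 m.
Argument (x−vt)/(2√(Dt)) = (31 − 31.92)/4.547 = -0.2023; ½·erfc(-0.2023) = 0.6126.
C = 25 × 0.6126 = 15.3 mg/L.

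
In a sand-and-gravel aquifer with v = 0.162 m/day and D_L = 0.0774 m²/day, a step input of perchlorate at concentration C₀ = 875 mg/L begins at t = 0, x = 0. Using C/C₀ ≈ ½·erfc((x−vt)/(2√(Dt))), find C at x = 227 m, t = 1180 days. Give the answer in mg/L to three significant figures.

3.50 mg/L

For a continuous step input, C/C₀ ≈ ½·erfc((x−vt)/(2√(Dt))).
vt = 0.162 × 1180 = 191.16 m and 2√(Dt) = 2√(0.0774 × 1180) = 19.11 m.
Argument (x−vt)/(2√(Dt)) = (227 − 191.16)/19.11 = 1.875; ½·erfc(1.875) = 0.004005.
C = 875 × 0.004005 = 3.50 mg/L.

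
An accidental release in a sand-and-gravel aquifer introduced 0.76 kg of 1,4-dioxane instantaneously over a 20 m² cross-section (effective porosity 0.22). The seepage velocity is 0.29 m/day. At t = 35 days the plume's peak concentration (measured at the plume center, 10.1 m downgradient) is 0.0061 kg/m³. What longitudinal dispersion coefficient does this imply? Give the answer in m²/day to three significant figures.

At the plume center C_max = M/(n_e·A·√(4πDt)), so D = M²/(4πt·(n_e·A·C_max)²).
n_e·A·C_max = 0.22 × 20 × 0.0061 = 0.02684 kg/m.
D = 0.76²/(4π × 35 × 0.02684²) = 1.82 m²/day.

1.82 m²/day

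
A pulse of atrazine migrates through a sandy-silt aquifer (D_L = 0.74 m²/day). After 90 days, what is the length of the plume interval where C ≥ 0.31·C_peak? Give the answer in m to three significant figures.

35.3 m

The plume is Gaussian with σ = √(2Dt) = √(2 × 0.74 × 90) = 11.54 m.
C/C_peak = exp(−Δx²/(2σ²)) = 0.31 ⇒ Δx = σ·√(−2 ln 0.31) = 11.54 × 1.530 = 17.66 m.
Width = 2Δx = 35.3 m.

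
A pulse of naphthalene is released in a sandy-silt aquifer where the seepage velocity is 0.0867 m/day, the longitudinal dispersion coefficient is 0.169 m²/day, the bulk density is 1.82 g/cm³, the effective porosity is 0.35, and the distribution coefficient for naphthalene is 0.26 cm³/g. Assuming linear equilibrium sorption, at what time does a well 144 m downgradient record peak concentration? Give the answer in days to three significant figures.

3850 days

Retardation factor R = 1 + ρ_b·K_d/n = 1 + 1.82 × 0.26/0.35 = 2.352.
Sorption retards both mechanisms: v_R = v/R = 0.03686 m/day, D_R = D/R = 0.07185 m²/day.
Peak time from v_R²t² + 2D_R t − x² = 0: t = (√(D_R² + v_R²x²) − D_R)/v_R².
√(D_R² + v_R²x²) = √(0.07185² + 0.03686² × 144²) = 5.308; v_R² = 0.001359.
t = (5.308 − 0.07185)/0.001359 = 3850 days.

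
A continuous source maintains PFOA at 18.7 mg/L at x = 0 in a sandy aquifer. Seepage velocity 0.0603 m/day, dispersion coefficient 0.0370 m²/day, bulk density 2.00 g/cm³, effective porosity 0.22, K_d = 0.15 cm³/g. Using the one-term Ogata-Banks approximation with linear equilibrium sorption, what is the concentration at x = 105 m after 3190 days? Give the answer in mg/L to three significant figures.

Retardation factor R = 1 + ρ_b·K_d/n = 1 + 2.00 × 0.15/0.22 = 2.364.
Sorption retards both mechanisms: v_R = v/R = 0.02551 m/day, D_R = D/R = 0.01565 m²/day.
v_R·t = 0.02551 × 3190 = 81.3769 m; 2√(D_R t) = 14.13 m; argument = (105 − 81.3769)/14.13 = 1.672.
C = C₀ × ½·erfc(1.672) = 18.7 × 0.009026 = 0.169 mg/L.

0.169 mg/L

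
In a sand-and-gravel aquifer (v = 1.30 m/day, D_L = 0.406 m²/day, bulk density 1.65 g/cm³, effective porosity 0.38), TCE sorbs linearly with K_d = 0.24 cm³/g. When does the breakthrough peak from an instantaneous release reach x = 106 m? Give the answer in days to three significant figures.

Retardation factor R = 1 + ρ_b·K_d/n = 1 + 1.65 × 0.24/0.38 = 2.042.
Sorption retards both mechanisms: v_R = v/R = 0.6366 m/day, D_R = D/R = 0.1988 m²/day.
Peak time from v_R²t² + 2D_R t − x² = 0: t = (√(D_R² + v_R²x²) − D_R)/v_R².
√(D_R² + v_R²x²) = √(0.1988² + 0.6366² × 106²) = 67.48; v_R² = 0.4053.
t = (67.48 − 0.1988)/0.4053 = 166 days.

166 days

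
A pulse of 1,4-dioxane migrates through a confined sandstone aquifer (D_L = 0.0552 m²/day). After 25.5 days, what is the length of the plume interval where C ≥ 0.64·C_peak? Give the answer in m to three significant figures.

3.17 m

The plume is Gaussian with σ = √(2Dt) = √(2 × 0.0552 × 25.5) = 1.678 m.
C/C_peak = exp(−Δx²/(2σ²)) = 0.64 ⇒ Δx = σ·√(−2 ln 0.64) = 1.678 × 0.9448 = 1.585 m.
Width = 2Δx = 3.17 m.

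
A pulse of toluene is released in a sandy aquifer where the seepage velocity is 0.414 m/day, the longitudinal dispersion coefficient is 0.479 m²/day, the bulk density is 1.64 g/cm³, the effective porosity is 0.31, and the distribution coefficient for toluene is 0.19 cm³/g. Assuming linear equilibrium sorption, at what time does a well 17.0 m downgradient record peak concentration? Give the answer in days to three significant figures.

Retardation factor R = 1 + ρ_b·K_d/n = 1 + 1.64 × 0.19/0.31 = 2.005.
Sorption retards both mechanisms: v_R = v/R = 0.2065 m/day, D_R = D/R = 0.2389 m²/day.
Peak time from v_R²t² + 2D_R t − x² = 0: t = (√(D_R² + v_R²x²) − D_R)/v_R².
√(D_R² + v_R²x²) = √(0.2389² + 0.2065² × 17.0²) = 3.519; v_R² = 0.04264.
t = (3.519 − 0.2389)/0.04264 = 76.9 days.

76.9 days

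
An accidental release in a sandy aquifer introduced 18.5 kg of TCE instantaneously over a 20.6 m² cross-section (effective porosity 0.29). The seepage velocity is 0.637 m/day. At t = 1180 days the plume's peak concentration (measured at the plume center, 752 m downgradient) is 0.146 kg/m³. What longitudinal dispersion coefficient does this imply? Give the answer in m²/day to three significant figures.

At the plume center C_max = M/(n_e·A·√(4πDt)), so D = M²/(4πt·(n_e·A·C_max)²).
n_e·A·C_max = 0.29 × 20.6 × 0.146 = 0.8722 kg/m.
D = 18.5²/(4π × 1180 × 0.8722²) = 0.0303 m²/day.

0.0303 m²/day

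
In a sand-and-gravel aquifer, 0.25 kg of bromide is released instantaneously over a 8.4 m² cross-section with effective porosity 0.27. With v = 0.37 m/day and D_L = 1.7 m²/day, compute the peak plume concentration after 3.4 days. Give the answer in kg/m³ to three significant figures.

0.0129 kg/m³

The peak of an instantaneous 1D plume sits at x = vt; there the Gaussian factor is 1 and C_max = M/(n_e·A·√(4πDt)), where n_e·A is the pore area the mass is dissolved in.
√(4πDt) = √(4π × 1.7 × 3.4) = 8.523 m, so C_max = 0.25/(0.27 × 8.4 × 8.523) = 0.0129 kg/m³.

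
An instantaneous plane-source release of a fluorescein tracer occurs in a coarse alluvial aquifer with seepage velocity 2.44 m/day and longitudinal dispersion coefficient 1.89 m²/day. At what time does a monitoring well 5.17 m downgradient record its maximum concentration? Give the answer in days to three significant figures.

1.83 days

For the 1D instantaneous-source solution, setting ∂C/∂t = 0 at fixed x gives v²t² + 2Dt − x² = 0, so t = (√(D² + v²x²) − D)/v².
√(D² + v²x²) = √(1.89² + 2.44² × 5.17²) = 12.76; v² = 5.9536.
t = (12.76 − 1.89)/5.9536 = 1.83 days (vs. the pure-advection estimate x/v = 2.12 d).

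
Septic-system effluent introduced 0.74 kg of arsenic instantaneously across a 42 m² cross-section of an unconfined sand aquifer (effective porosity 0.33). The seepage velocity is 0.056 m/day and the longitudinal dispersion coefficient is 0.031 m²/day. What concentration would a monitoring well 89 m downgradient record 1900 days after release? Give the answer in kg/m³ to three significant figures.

For an instantaneous plane source, C(x,t) = M/(n_e·A·√(4πDt)) · exp(−(x−vt)²/(4Dt)), with n_e·A the pore (flow) area.
Plume center vt = 0.056 × 1900 = 106.4 m, so the well at 89 m is 17.4 m upgradient of the peak.
√(4πDt) = 27.21 m, giving peak height M/(n_e·A·√(4πDt)) = 0.74/(0.33 × 42 × 27.21) = 0.001962 kg/m³.
(x−vt)²/(4Dt) = (-17.4)²/(4 × 0.031 × 1900) = 1.285; exp(−1.285) = 0.2767.
C = 0.001962 × 0.2767 = 0.000543 kg/m³.

0.000543 kg/m³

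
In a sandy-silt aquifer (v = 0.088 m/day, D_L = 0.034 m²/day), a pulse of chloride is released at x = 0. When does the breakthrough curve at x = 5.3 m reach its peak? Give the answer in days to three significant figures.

For the 1D instantaneous-source solution, setting ∂C/∂t = 0 at fixed x gives v²t² + 2Dt − x² = 0, so t = (√(D² + v²x²) − D)/v².
√(D² + v²x²) = √(0.034² + 0.088² × 5.3²) = 0.4676; v² = 0.007744.
t = (0.4676 − 0.034)/0.007744 = 56.0 days (vs. the pure-advection estimate x/v = 60.2 d).

56.0 days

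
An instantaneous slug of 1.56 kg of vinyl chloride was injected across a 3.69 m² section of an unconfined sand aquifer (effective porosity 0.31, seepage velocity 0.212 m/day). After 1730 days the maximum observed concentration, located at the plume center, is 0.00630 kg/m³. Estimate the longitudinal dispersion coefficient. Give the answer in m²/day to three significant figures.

2.16 m²/day

At the plume center C_max = M/(n_e·A·√(4πDt)), so D = M²/(4πt·(n_e·A·C_max)²).
n_e·A·C_max = 0.31 × 3.69 × 0.00630 = 0.007207 kg/m.
D = 1.56²/(4π × 1730 × 0.007207²) = 2.16 m²/day.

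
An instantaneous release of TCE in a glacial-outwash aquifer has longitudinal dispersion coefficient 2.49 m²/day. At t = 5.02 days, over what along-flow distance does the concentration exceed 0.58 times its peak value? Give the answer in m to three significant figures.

The plume is Gaussian with σ = √(2Dt) = √(2 × 2.49 × 5.02) = 5.000 m.
C/C_peak = exp(−Δx²/(2σ²)) = 0.58 ⇒ Δx = σ·√(−2 ln 0.58) = 5.000 × 1.044 = 5.220 m.
Width = 2Δx = 10.4 m.

10.4 m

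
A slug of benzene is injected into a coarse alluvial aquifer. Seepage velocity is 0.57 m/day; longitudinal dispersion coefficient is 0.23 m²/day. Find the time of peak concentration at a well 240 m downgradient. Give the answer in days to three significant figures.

For the 1D instantaneous-source solution, setting ∂C/∂t = 0 at fixed x gives v²t² + 2Dt − x² = 0, so t = (√(D² + v²x²) − D)/v².
√(D² + v²x²) = √(0.23² + 0.57² × 240²) = 136.8; v² = 0.3249.
t = (136.8 − 0.23)/0.3249 = 420 days (vs. the pure-advection estimate x/v = 421 d).

420 days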